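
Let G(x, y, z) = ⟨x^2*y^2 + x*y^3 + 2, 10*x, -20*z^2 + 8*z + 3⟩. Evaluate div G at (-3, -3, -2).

7

∂G₁/∂x = 2*x*y^2 + y^3
∂G₂/∂y = 0
∂G₃/∂z = -40*z + 8
∇·G = 2*x*y^2 + y^3 - 40*z + 8
At (-3, -3, -2): 7.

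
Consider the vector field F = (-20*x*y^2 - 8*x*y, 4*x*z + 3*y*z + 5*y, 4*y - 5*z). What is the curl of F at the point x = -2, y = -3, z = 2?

(21, 0, 232)

(∇×F)₁ = ∂F₃/∂y − ∂F₂/∂z = -4*x - 3*y + 4
(∇×F)₂ = ∂F₁/∂z − ∂F₃/∂x = 0
(∇×F)₃ = ∂F₂/∂x − ∂F₁/∂y = 40*x*y + 8*x + 4*z
∇×F = (-4*x - 3*y + 4, 0, 40*x*y + 8*x + 4*z)
At (-2, -3, 2): (21, 0, 232).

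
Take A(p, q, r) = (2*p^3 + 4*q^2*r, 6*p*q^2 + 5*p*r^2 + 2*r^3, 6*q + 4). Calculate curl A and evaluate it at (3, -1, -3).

(42, 4, 27)

(∇×A)₁ = ∂A₃/∂q − ∂A₂/∂r = -10*p*r - 6*r^2 + 6
(∇×A)₂ = ∂A₁/∂r − ∂A₃/∂p = 4*q^2
(∇×A)₃ = ∂A₂/∂p − ∂A₁/∂q = 6*q^2 - 8*q*r + 5*r^2
∇×A = (-10*p*r - 6*r^2 + 6, 4*q^2, 6*q^2 - 8*q*r + 5*r^2)
At (3, -1, -3): (42, 4, 27).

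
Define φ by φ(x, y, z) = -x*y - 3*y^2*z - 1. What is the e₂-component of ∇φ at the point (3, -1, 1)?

3

(∇φ)_2 = ∂φ/∂y = -x - 6*y*z
At (3, -1, 1): 3.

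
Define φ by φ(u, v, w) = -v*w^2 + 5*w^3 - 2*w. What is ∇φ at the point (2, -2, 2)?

(0, -4, 66)

∂φ/∂u = 0
∂φ/∂v = -w^2
∂φ/∂w = -2*v*w + 15*w^2 - 2
∇φ = (0, -w^2, -2*v*w + 15*w^2 - 2)
At (2, -2, 2): (0, -4, 66).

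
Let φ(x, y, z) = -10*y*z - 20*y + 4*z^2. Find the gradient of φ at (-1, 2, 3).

∂φ/∂x = 0
∂φ/∂y = -10*z - 20
∂φ/∂z = -10*y + 8*z
∇φ = (0, -10*z - 20, -10*y + 8*z)
At (-1, 2, 3): (0, -50, 4).

(0, -50, 4)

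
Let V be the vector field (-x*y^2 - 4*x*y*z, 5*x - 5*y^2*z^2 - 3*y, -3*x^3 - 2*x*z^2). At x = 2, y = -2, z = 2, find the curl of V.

(∇×V)₁ = ∂V₃/∂y − ∂V₂/∂z = 10*y^2*z
(∇×V)₂ = ∂V₁/∂z − ∂V₃/∂x = 9*x^2 - 4*x*y + 2*z^2
(∇×V)₃ = ∂V₂/∂x − ∂V₁/∂y = 2*x*y + 4*x*z + 5
∇×V = (10*y^2*z, 9*x^2 - 4*x*y + 2*z^2, 2*x*y + 4*x*z + 5)
At (2, -2, 2): (80, 60, 13).

(80, 60, 13)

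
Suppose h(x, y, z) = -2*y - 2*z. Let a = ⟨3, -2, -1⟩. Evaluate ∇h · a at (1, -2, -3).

6

∂h/∂x = 0
∂h/∂y = -2
∂h/∂z = -2
∇h at (1, -2, -3) = (0, -2, -2)
∇h · a = (0)(3) + (-2)(-2) + (-2)(-1) = 6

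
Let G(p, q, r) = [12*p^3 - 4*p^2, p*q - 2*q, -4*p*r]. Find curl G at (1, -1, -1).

(0, -4, -1)

(∇×G)₁ = ∂G₃/∂q − ∂G₂/∂r = 0
(∇×G)₂ = ∂G₁/∂r − ∂G₃/∂p = 4*r
(∇×G)₃ = ∂G₂/∂p − ∂G₁/∂q = q
∇×G = (0, 4*r, q)
At (1, -1, -1): (0, -4, -1).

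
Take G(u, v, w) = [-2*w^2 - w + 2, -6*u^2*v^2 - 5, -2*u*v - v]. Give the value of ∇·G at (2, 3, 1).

-144

∂G₁/∂u = 0
∂G₂/∂v = -12*u^2*v
∂G₃/∂w = 0
∇·G = -12*u^2*v
At (2, 3, 1): -144.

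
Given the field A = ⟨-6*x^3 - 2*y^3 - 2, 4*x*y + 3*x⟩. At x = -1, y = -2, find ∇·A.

-22

∂A₁/∂x = -18*x^2
∂A₂/∂y = 4*x
∇·A = -18*x^2 + 4*x
At (-1, -2): -22.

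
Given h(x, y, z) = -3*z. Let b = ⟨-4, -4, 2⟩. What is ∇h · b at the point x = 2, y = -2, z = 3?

∂h/∂x = 0
∂h/∂y = 0
∂h/∂z = -3
∇h at (2, -2, 3) = (0, 0, -3)
∇h · b = (0)(-4) + (0)(-4) + (-3)(2) = -6

-6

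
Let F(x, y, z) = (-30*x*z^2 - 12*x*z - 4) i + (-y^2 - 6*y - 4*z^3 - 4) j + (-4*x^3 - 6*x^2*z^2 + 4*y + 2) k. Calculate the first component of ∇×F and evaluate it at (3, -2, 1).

(∇×F)_1 = ∂F₃/∂y − ∂F₂/∂z
= 4 − (-12*z^2)
= 12*z^2 + 4
At (3, -2, 1): 16.

16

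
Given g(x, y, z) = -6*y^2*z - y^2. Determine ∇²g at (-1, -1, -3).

34

∂²g/∂x² = 0
∂²g/∂y² = -2*(6*z + 1)
∂²g/∂z² = 0
∇²g = -12*z - 2
At (-1, -1, -3): 34.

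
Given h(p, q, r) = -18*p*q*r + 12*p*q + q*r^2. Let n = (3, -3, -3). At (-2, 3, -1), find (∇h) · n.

∂h/∂p = -18*q*r + 12*q
∂h/∂q = -18*p*r + 12*p + r^2
∂h/∂r = -18*p*q + 2*q*r
∇h at (-2, 3, -1) = (90, -59, 102)
∇h · n = (90)(3) + (-59)(-3) + (102)(-3) = 141

141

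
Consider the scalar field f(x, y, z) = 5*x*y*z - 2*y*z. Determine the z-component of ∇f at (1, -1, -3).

(∇f)_3 = ∂f/∂z = 5*x*y - 2*y
At (1, -1, -3): -3.

-3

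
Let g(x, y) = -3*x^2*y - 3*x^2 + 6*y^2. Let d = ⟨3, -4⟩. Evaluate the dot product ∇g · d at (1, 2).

∂g/∂x = -6*x*y - 6*x
∂g/∂y = -3*x^2 + 12*y
∇g at (1, 2) = (-18, 21)
∇g · d = (-18)(3) + (21)(-4) = -138

-138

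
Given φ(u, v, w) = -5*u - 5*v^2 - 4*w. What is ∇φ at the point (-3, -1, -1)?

∂φ/∂u = -5
∂φ/∂v = -10*v
∂φ/∂w = -4
∇φ = (-5, -10*v, -4)
At (-3, -1, -1): (-5, 10, -4).

(-5, 10, -4)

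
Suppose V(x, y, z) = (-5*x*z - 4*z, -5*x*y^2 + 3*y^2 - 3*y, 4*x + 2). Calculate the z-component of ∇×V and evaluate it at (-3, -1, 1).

(∇×V)_3 = ∂V₂/∂x − ∂V₁/∂y
= -5*y^2 − (0)
= -5*y^2
At (-3, -1, 1): -5.

-5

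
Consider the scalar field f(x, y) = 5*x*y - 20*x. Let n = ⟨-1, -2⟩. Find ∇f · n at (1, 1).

5

∂f/∂x = 5*y - 20
∂f/∂y = 5*x
∇f at (1, 1) = (-15, 5)
∇f · n = (-15)(-1) + (5)(-2) = 5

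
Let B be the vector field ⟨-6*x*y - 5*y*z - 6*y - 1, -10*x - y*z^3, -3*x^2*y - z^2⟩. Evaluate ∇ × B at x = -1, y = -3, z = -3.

(∇×B)₁ = ∂B₃/∂y − ∂B₂/∂z = -3*x^2 + 3*y*z^2
(∇×B)₂ = ∂B₁/∂z − ∂B₃/∂x = 6*x*y - 5*y
(∇×B)₃ = ∂B₂/∂x − ∂B₁/∂y = 6*x + 5*z - 4
∇×B = (-3*x^2 + 3*y*z^2, 6*x*y - 5*y, 6*x + 5*z - 4)
At (-1, -3, -3): (-84, 33, -25).

(-84, 33, -25)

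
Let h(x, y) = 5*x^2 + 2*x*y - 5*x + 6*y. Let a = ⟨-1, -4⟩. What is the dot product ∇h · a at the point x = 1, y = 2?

∂h/∂x = 10*x + 2*y - 5
∂h/∂y = 2*x + 6
∇h at (1, 2) = (9, 8)
∇h · a = (9)(-1) + (8)(-4) = -41

-41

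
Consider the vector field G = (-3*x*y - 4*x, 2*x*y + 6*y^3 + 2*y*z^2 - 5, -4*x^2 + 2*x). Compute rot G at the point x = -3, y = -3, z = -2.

(-24, -26, -15)

(∇×G)₁ = ∂G₃/∂y − ∂G₂/∂z = -4*y*z
(∇×G)₂ = ∂G₁/∂z − ∂G₃/∂x = 8*x - 2
(∇×G)₃ = ∂G₂/∂x − ∂G₁/∂y = 3*x + 2*y
∇×G = (-4*y*z, 8*x - 2, 3*x + 2*y)
At (-3, -3, -2): (-24, -26, -15).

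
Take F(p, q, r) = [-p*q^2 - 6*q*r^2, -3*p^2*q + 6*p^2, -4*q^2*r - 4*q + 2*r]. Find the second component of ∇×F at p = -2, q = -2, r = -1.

(∇×F)_2 = ∂F₁/∂r − ∂F₃/∂p
= -12*q*r − (0)
= -12*q*r
At (-2, -2, -1): -24.

-24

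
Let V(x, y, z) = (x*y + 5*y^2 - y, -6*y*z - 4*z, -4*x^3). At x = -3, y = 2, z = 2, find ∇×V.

(16, 108, -16)

(∇×V)₁ = ∂V₃/∂y − ∂V₂/∂z = 6*y + 4
(∇×V)₂ = ∂V₁/∂z − ∂V₃/∂x = 12*x^2
(∇×V)₃ = ∂V₂/∂x − ∂V₁/∂y = -x - 10*y + 1
∇×V = (6*y + 4, 12*x^2, -x - 10*y + 1)
At (-3, 2, 2): (16, 108, -16).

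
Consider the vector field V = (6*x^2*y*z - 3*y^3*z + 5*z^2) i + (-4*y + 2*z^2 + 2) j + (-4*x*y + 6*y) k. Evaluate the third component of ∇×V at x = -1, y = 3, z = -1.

(∇×V)_3 = ∂V₂/∂x − ∂V₁/∂y
= 0 − (6*x^2*z - 9*y^2*z)
= -6*x^2*z + 9*y^2*z
At (-1, 3, -1): -75.

-75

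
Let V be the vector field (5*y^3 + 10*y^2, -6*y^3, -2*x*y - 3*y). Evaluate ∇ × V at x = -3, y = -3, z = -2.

(3, -6, -75)

(∇×V)₁ = ∂V₃/∂y − ∂V₂/∂z = -2*x - 3
(∇×V)₂ = ∂V₁/∂z − ∂V₃/∂x = 2*y
(∇×V)₃ = ∂V₂/∂x − ∂V₁/∂y = -15*y^2 - 20*y
∇×V = (-2*x - 3, 2*y, -15*y^2 - 20*y)
At (-3, -3, -2): (3, -6, -75).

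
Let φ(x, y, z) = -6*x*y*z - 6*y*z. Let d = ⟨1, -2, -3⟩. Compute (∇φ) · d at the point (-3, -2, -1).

∂φ/∂x = -6*y*z
∂φ/∂y = -6*x*z - 6*z
∂φ/∂z = -6*x*y - 6*y
∇φ at (-3, -2, -1) = (-12, -12, -24)
∇φ · d = (-12)(1) + (-12)(-2) + (-24)(-3) = 84

84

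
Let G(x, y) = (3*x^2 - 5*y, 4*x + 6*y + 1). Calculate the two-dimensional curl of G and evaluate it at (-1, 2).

∂G₂/∂x = 4
∂G₁/∂y = -5
Scalar curl = 9
At (-1, 2): 9.

9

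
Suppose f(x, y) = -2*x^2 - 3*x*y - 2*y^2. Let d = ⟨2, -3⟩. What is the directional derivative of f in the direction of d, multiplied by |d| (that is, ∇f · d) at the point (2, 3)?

20

∂f/∂x = -4*x - 3*y
∂f/∂y = -3*x - 4*y
∇f at (2, 3) = (-17, -18)
∇f · d = (-17)(2) + (-18)(-3) = 20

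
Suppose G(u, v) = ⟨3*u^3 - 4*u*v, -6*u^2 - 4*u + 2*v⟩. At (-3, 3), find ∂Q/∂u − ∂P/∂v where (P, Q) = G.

20

∂G₂/∂u = -12*u - 4
∂G₁/∂v = -4*u
Scalar curl = -8*u - 4
At (-3, 3): 20.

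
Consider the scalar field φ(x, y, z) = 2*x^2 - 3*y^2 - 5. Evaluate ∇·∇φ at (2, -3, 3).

∂²φ/∂x² = 4
∂²φ/∂y² = -6
∂²φ/∂z² = 0
∇²φ = -2
At (2, -3, 3): -2.

-2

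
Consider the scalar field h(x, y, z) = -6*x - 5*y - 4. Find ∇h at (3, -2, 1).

∂h/∂x = -6
∂h/∂y = -5
∂h/∂z = 0
∇h = (-6, -5, 0)
At (3, -2, 1): (-6, -5, 0).

(-6, -5, 0)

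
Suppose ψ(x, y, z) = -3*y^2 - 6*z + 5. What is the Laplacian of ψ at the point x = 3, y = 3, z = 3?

-6

∂²ψ/∂x² = 0
∂²ψ/∂y² = -6
∂²ψ/∂z² = 0
∇²ψ = -6
At (3, 3, 3): -6.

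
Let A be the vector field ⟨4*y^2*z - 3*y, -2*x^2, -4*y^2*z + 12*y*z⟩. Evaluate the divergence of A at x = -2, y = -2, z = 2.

-40

∂A₁/∂x = 0
∂A₂/∂y = 0
∂A₃/∂z = -4*y^2 + 12*y
∇·A = -4*y^2 + 12*y
At (-2, -2, 2): -40.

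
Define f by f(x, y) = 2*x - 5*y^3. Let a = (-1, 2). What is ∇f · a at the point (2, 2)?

-122

∂f/∂x = 2
∂f/∂y = -15*y^2
∇f at (2, 2) = (2, -60)
∇f · a = (2)(-1) + (-60)(2) = -122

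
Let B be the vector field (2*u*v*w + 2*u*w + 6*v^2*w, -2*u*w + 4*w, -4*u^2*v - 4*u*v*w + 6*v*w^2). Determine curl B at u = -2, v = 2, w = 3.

(54, 4, -66)

(∇×B)₁ = ∂B₃/∂v − ∂B₂/∂w = -4*u^2 - 4*u*w + 2*u + 6*w^2 - 4
(∇×B)₂ = ∂B₁/∂w − ∂B₃/∂u = 10*u*v + 2*u + 6*v^2 + 4*v*w
(∇×B)₃ = ∂B₂/∂u − ∂B₁/∂v = -2*u*w - 12*v*w - 2*w
∇×B = (-4*u^2 - 4*u*w + 2*u + 6*w^2 - 4, 10*u*v + 2*u + 6*v^2 + 4*v*w, -2*u*w - 12*v*w - 2*w)
At (-2, 2, 3): (54, 4, -66).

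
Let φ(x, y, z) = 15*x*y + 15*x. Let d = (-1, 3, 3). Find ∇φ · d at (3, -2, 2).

∂φ/∂x = 15*y + 15
∂φ/∂y = 15*x
∂φ/∂z = 0
∇φ at (3, -2, 2) = (-15, 45, 0)
∇φ · d = (-15)(-1) + (45)(3) + (0)(3) = 150

150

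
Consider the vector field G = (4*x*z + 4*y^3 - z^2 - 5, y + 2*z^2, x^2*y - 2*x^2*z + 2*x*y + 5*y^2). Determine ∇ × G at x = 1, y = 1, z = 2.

(5, 4, -12)

(∇×G)₁ = ∂G₃/∂y − ∂G₂/∂z = x^2 + 2*x + 10*y - 4*z
(∇×G)₂ = ∂G₁/∂z − ∂G₃/∂x = -2*x*y + 4*x*z + 4*x - 2*y - 2*z
(∇×G)₃ = ∂G₂/∂x − ∂G₁/∂y = -12*y^2
∇×G = (x^2 + 2*x + 10*y - 4*z, -2*x*y + 4*x*z + 4*x - 2*y - 2*z, -12*y^2)
At (1, 1, 2): (5, 4, -12).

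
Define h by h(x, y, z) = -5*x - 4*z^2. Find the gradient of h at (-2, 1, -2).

(-5, 0, 16)

∂h/∂x = -5
∂h/∂y = 0
∂h/∂z = -8*z
∇h = (-5, 0, -8*z)
At (-2, 1, -2): (-5, 0, 16).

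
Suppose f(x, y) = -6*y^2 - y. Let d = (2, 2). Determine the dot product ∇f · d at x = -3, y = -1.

∂f/∂x = 0
∂f/∂y = -12*y - 1
∇f at (-3, -1) = (0, 11)
∇f · d = (0)(2) + (11)(2) = 22

22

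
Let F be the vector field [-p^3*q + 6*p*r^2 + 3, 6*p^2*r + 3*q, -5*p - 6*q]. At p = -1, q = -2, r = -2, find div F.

33

∂F₁/∂p = -3*p^2*q + 6*r^2
∂F₂/∂q = 3
∂F₃/∂r = 0
∇·F = -3*p^2*q + 6*r^2 + 3
At (-1, -2, -2): 33.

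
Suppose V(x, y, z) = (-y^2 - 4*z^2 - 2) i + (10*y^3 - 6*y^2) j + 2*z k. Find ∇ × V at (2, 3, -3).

(∇×V)₁ = ∂V₃/∂y − ∂V₂/∂z = 0
(∇×V)₂ = ∂V₁/∂z − ∂V₃/∂x = -8*z
(∇×V)₃ = ∂V₂/∂x − ∂V₁/∂y = 2*y
∇×V = (0, -8*z, 2*y)
At (2, 3, -3): (0, 24, 6).

(0, 24, 6)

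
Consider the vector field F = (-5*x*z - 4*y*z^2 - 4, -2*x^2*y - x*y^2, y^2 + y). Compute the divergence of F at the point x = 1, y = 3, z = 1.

-13

∂F₁/∂x = -5*z
∂F₂/∂y = -2*x^2 - 2*x*y
∂F₃/∂z = 0
∇·F = -2*x^2 - 2*x*y - 5*z
At (1, 3, 1): -13.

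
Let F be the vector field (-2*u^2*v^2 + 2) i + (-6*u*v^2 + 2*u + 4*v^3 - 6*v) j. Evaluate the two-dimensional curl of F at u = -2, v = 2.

∂F₂/∂u = -6*v^2 + 2
∂F₁/∂v = -4*u^2*v
Scalar curl = 4*u^2*v - 6*v^2 + 2
At (-2, 2): 10.

10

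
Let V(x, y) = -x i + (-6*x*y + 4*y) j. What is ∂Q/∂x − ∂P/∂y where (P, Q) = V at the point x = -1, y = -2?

∂V₂/∂x = -6*y
∂V₁/∂y = 0
Scalar curl = -6*y
At (-1, -2): 12.

12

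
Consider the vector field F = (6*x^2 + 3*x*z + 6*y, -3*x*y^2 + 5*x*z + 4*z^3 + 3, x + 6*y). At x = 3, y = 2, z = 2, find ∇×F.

(∇×F)₁ = ∂F₃/∂y − ∂F₂/∂z = -5*x - 12*z^2 + 6
(∇×F)₂ = ∂F₁/∂z − ∂F₃/∂x = 3*x - 1
(∇×F)₃ = ∂F₂/∂x − ∂F₁/∂y = -3*y^2 + 5*z - 6
∇×F = (-5*x - 12*z^2 + 6, 3*x - 1, -3*y^2 + 5*z - 6)
At (3, 2, 2): (-57, 8, -8).

(-57, 8, -8)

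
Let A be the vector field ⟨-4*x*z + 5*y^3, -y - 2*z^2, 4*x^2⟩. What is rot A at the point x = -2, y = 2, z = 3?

(∇×A)₁ = ∂A₃/∂y − ∂A₂/∂z = 4*z
(∇×A)₂ = ∂A₁/∂z − ∂A₃/∂x = -12*x
(∇×A)₃ = ∂A₂/∂x − ∂A₁/∂y = -15*y^2
∇×A = (4*z, -12*x, -15*y^2)
At (-2, 2, 3): (12, 24, -60).

(12, 24, -60)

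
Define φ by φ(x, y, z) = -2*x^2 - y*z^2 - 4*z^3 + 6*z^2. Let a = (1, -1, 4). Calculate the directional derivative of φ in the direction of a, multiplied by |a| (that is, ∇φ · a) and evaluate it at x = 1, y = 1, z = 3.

-307

∂φ/∂x = -4*x
∂φ/∂y = -z^2
∂φ/∂z = -2*y*z - 12*z^2 + 12*z
∇φ at (1, 1, 3) = (-4, -9, -78)
∇φ · a = (-4)(1) + (-9)(-1) + (-78)(4) = -307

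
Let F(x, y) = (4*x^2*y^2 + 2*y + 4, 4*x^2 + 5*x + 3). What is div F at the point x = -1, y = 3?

-72

∂F₁/∂x = 8*x*y^2
∂F₂/∂y = 0
∇·F = 8*x*y^2
At (-1, 3): -72.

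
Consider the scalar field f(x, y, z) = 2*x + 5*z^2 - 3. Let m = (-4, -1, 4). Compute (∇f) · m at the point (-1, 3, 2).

72

∂f/∂x = 2
∂f/∂y = 0
∂f/∂z = 10*z
∇f at (-1, 3, 2) = (2, 0, 20)
∇f · m = (2)(-4) + (0)(-1) + (20)(4) = 72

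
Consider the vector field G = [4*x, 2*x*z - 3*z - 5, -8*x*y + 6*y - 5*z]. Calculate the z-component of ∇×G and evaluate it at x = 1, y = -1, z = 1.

(∇×G)_3 = ∂G₂/∂x − ∂G₁/∂y
= 2*z − (0)
= 2*z
At (1, -1, 1): 2.

2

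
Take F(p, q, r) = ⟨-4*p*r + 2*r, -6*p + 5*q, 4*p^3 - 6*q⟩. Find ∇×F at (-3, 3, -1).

(∇×F)₁ = ∂F₃/∂q − ∂F₂/∂r = -6
(∇×F)₂ = ∂F₁/∂r − ∂F₃/∂p = -12*p^2 - 4*p + 2
(∇×F)₃ = ∂F₂/∂p − ∂F₁/∂q = -6
∇×F = (-6, -12*p^2 - 4*p + 2, -6)
At (-3, 3, -1): (-6, -94, -6).

(-6, -94, -6)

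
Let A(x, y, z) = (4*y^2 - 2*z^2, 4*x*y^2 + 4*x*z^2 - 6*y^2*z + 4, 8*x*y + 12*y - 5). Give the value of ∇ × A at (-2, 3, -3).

(2, -12, 48)

(∇×A)₁ = ∂A₃/∂y − ∂A₂/∂z = -8*x*z + 8*x + 6*y^2 + 12
(∇×A)₂ = ∂A₁/∂z − ∂A₃/∂x = -8*y - 4*z
(∇×A)₃ = ∂A₂/∂x − ∂A₁/∂y = 4*y^2 - 8*y + 4*z^2
∇×A = (-8*x*z + 8*x + 6*y^2 + 12, -8*y - 4*z, 4*y^2 - 8*y + 4*z^2)
At (-2, 3, -3): (2, -12, 48).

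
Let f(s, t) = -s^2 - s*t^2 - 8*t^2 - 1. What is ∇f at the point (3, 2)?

(-10, -44)

∂f/∂s = -2*s - t^2
∂f/∂t = -2*s*t - 16*t
∇f = (-2*s - t^2, -2*s*t - 16*t)
At (3, 2): (-10, -44).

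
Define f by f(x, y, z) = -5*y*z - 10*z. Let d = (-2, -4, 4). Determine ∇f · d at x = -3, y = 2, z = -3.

-140

∂f/∂x = 0
∂f/∂y = -5*z
∂f/∂z = -5*y - 10
∇f at (-3, 2, -3) = (0, 15, -20)
∇f · d = (0)(-2) + (15)(-4) + (-20)(4) = -140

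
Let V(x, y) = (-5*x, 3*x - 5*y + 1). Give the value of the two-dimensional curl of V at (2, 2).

∂V₂/∂x = 3
∂V₁/∂y = 0
Scalar curl = 3
At (2, 2): 3.

3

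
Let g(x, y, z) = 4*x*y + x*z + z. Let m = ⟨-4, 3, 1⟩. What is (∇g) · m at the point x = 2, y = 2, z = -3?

∂g/∂x = 4*y + z
∂g/∂y = 4*x
∂g/∂z = x + 1
∇g at (2, 2, -3) = (5, 8, 3)
∇g · m = (5)(-4) + (8)(3) + (3)(1) = 7

7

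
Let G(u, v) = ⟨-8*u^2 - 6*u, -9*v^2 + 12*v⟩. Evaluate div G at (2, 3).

-80

∂G₁/∂u = -16*u - 6
∂G₂/∂v = -18*v + 12
∇·G = -16*u - 18*v + 6
At (2, 3): -80.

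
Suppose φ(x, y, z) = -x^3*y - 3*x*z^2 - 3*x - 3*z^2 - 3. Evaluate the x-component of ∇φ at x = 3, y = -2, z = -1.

(∇φ)_1 = ∂φ/∂x = -3*x^2*y - 3*z^2 - 3
At (3, -2, -1): 48.

48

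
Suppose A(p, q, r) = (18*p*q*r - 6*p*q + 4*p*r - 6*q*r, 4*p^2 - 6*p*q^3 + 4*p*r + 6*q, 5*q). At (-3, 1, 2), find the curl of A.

(∇×A)₁ = ∂A₃/∂q − ∂A₂/∂r = -4*p + 5
(∇×A)₂ = ∂A₁/∂r − ∂A₃/∂p = 18*p*q + 4*p - 6*q
(∇×A)₃ = ∂A₂/∂p − ∂A₁/∂q = -18*p*r + 14*p - 6*q^3 + 10*r
∇×A = (-4*p + 5, 18*p*q + 4*p - 6*q, -18*p*r + 14*p - 6*q^3 + 10*r)
At (-3, 1, 2): (17, -72, 80).

(17, -72, 80)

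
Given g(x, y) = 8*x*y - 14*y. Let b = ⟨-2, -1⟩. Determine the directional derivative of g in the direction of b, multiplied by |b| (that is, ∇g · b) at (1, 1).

∂g/∂x = 8*y
∂g/∂y = 8*x - 14
∇g at (1, 1) = (8, -6)
∇g · b = (8)(-2) + (-6)(-1) = -10

-10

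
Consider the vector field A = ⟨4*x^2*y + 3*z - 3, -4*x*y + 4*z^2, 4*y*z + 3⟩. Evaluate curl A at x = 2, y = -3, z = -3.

(12, 3, -4)

(∇×A)₁ = ∂A₃/∂y − ∂A₂/∂z = -4*z
(∇×A)₂ = ∂A₁/∂z − ∂A₃/∂x = 3
(∇×A)₃ = ∂A₂/∂x − ∂A₁/∂y = -4*x^2 - 4*y
∇×A = (-4*z, 3, -4*x^2 - 4*y)
At (2, -3, -3): (12, 3, -4).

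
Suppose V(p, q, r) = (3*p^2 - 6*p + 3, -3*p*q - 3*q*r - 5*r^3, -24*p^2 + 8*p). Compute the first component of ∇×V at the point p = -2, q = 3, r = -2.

(∇×V)_1 = ∂V₃/∂q − ∂V₂/∂r
= 0 − (-3*q - 15*r^2)
= 3*q + 15*r^2
At (-2, 3, -2): 69.

69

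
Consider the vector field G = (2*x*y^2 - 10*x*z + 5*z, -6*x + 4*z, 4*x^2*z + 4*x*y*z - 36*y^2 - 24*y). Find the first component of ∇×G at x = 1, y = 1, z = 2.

-92

(∇×G)_1 = ∂G₃/∂y − ∂G₂/∂z
= 4*x*z - 72*y - 24 − (4)
= 4*x*z - 72*y - 28
At (1, 1, 2): -92.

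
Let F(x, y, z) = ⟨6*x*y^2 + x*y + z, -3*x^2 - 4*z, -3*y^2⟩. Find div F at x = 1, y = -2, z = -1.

22

∂F₁/∂x = 6*y^2 + y
∂F₂/∂y = 0
∂F₃/∂z = 0
∇·F = 6*y^2 + y
At (1, -2, -1): 22.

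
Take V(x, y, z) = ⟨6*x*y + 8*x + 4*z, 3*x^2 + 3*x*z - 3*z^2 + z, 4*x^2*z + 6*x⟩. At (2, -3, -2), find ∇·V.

6

∂V₁/∂x = 6*y + 8
∂V₂/∂y = 0
∂V₃/∂z = 4*x^2
∇·V = 4*x^2 + 6*y + 8
At (2, -3, -2): 6.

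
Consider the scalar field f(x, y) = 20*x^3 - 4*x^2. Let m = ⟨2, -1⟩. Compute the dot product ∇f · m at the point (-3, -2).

1128

∂f/∂x = 60*x^2 - 8*x
∂f/∂y = 0
∇f at (-3, -2) = (564, 0)
∇f · m = (564)(2) + (0)(-1) = 1128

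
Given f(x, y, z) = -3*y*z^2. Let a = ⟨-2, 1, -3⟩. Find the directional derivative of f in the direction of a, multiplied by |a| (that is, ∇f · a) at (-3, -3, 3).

-189

∂f/∂x = 0
∂f/∂y = -3*z^2
∂f/∂z = -6*y*z
∇f at (-3, -3, 3) = (0, -27, 54)
∇f · a = (0)(-2) + (-27)(1) + (54)(-3) = -189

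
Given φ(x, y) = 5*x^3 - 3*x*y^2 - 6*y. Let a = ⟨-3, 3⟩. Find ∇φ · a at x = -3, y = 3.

∂φ/∂x = 15*x^2 - 3*y^2
∂φ/∂y = -6*x*y - 6
∇φ at (-3, 3) = (108, 48)
∇φ · a = (108)(-3) + (48)(3) = -180

-180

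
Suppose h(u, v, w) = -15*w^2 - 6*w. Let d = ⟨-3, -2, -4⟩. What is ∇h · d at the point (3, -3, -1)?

-96

∂h/∂u = 0
∂h/∂v = 0
∂h/∂w = -30*w - 6
∇h at (3, -3, -1) = (0, 0, 24)
∇h · d = (0)(-3) + (0)(-2) + (24)(-4) = -96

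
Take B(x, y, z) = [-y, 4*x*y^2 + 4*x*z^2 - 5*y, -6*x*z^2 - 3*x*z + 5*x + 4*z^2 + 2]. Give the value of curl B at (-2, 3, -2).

(-32, 13, 53)

(∇×B)₁ = ∂B₃/∂y − ∂B₂/∂z = -8*x*z
(∇×B)₂ = ∂B₁/∂z − ∂B₃/∂x = 6*z^2 + 3*z - 5
(∇×B)₃ = ∂B₂/∂x − ∂B₁/∂y = 4*y^2 + 4*z^2 + 1
∇×B = (-8*x*z, 6*z^2 + 3*z - 5, 4*y^2 + 4*z^2 + 1)
At (-2, 3, -2): (-32, 13, 53).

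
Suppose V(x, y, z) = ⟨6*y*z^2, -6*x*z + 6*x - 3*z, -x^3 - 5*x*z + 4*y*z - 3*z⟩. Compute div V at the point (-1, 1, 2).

6

∂V₁/∂x = 0
∂V₂/∂y = 0
∂V₃/∂z = -5*x + 4*y - 3
∇·V = -5*x + 4*y - 3
At (-1, 1, 2): 6.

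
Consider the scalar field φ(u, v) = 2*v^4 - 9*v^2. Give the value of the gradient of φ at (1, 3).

∂φ/∂u = 0
∂φ/∂v = 8*v^3 - 18*v
∇φ = (0, 8*v^3 - 18*v)
At (1, 3): (0, 162).

(0, 162)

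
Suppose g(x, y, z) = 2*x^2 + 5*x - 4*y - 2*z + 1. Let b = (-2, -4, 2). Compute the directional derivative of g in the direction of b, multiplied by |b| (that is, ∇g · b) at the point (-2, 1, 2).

18

∂g/∂x = 4*x + 5
∂g/∂y = -4
∂g/∂z = -2
∇g at (-2, 1, 2) = (-3, -4, -2)
∇g · b = (-3)(-2) + (-4)(-4) + (-2)(2) = 18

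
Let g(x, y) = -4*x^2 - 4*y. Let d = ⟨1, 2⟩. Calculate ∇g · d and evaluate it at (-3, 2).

16

∂g/∂x = -8*x
∂g/∂y = -4
∇g at (-3, 2) = (24, -4)
∇g · d = (24)(1) + (-4)(2) = 16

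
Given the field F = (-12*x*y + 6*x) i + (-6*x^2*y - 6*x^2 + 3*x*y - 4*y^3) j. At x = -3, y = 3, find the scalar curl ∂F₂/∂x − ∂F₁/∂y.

117

∂F₂/∂x = -12*x*y - 12*x + 3*y
∂F₁/∂y = -12*x
Scalar curl = -12*x*y + 3*y
At (-3, 3): 117.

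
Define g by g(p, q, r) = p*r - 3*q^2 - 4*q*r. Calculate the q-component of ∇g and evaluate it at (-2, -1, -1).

10

(∇g)_2 = ∂g/∂q = -6*q - 4*r
At (-2, -1, -1): 10.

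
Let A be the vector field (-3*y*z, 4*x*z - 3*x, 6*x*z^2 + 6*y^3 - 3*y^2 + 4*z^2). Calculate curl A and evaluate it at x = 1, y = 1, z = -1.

(∇×A)₁ = ∂A₃/∂y − ∂A₂/∂z = -4*x + 18*y^2 - 6*y
(∇×A)₂ = ∂A₁/∂z − ∂A₃/∂x = -3*y - 6*z^2
(∇×A)₃ = ∂A₂/∂x − ∂A₁/∂y = 7*z - 3
∇×A = (-4*x + 18*y^2 - 6*y, -3*y - 6*z^2, 7*z - 3)
At (1, 1, -1): (8, -9, -10).

(8, -9, -10)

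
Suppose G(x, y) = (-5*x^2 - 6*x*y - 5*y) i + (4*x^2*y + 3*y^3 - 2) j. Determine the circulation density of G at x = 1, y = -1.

3

∂G₂/∂x = 8*x*y
∂G₁/∂y = -6*x - 5
Scalar curl = 8*x*y + 6*x + 5
At (1, -1): 3.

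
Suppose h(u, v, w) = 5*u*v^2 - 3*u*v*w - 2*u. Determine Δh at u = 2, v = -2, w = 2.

∂²h/∂u² = 0
∂²h/∂v² = 10*u
∂²h/∂w² = 0
∇²h = 10*u
At (2, -2, 2): 20.

20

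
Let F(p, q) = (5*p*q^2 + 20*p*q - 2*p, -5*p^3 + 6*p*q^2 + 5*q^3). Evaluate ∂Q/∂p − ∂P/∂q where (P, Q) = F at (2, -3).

∂F₂/∂p = -15*p^2 + 6*q^2
∂F₁/∂q = 10*p*q + 20*p
Scalar curl = -15*p^2 - 10*p*q - 20*p + 6*q^2
At (2, -3): 14.

14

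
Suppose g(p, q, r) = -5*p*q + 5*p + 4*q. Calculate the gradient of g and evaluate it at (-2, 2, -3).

∂g/∂p = -5*q + 5
∂g/∂q = -5*p + 4
∂g/∂r = 0
∇g = (-5*q + 5, -5*p + 4, 0)
At (-2, 2, -3): (-5, 14, 0).

(-5, 14, 0)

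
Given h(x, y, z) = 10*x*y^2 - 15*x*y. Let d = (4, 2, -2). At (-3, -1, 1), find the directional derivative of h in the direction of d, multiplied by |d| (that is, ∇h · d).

310

∂h/∂x = 10*y^2 - 15*y
∂h/∂y = 20*x*y - 15*x
∂h/∂z = 0
∇h at (-3, -1, 1) = (25, 105, 0)
∇h · d = (25)(4) + (105)(2) + (0)(-2) = 310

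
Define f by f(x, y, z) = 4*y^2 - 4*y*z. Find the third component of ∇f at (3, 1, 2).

-4

(∇f)_3 = ∂f/∂z = -4*y
At (3, 1, 2): -4.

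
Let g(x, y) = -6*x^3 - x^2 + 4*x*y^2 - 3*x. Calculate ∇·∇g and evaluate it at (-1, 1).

∂²g/∂x² = -2*(18*x + 1)
∂²g/∂y² = 8*x
∇²g = -28*x - 2
At (-1, 1): 26.

26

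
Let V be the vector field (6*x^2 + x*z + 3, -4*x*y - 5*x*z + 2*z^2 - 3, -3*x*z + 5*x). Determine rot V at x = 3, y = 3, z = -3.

(27, -11, 3)

(∇×V)₁ = ∂V₃/∂y − ∂V₂/∂z = 5*x - 4*z
(∇×V)₂ = ∂V₁/∂z − ∂V₃/∂x = x + 3*z - 5
(∇×V)₃ = ∂V₂/∂x − ∂V₁/∂y = -4*y - 5*z
∇×V = (5*x - 4*z, x + 3*z - 5, -4*y - 5*z)
At (3, 3, -3): (27, -11, 3).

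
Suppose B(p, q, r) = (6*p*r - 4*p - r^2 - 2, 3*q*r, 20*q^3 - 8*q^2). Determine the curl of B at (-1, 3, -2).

(483, -2, 0)

(∇×B)₁ = ∂B₃/∂q − ∂B₂/∂r = 60*q^2 - 19*q
(∇×B)₂ = ∂B₁/∂r − ∂B₃/∂p = 6*p - 2*r
(∇×B)₃ = ∂B₂/∂p − ∂B₁/∂q = 0
∇×B = (60*q^2 - 19*q, 6*p - 2*r, 0)
At (-1, 3, -2): (483, -2, 0).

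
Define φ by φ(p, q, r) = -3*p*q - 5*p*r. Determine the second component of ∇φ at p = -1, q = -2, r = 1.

3

(∇φ)_2 = ∂φ/∂q = -3*p
At (-1, -2, 1): 3.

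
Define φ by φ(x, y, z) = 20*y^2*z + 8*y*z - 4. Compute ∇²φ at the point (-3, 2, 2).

∂²φ/∂x² = 0
∂²φ/∂y² = 40*z
∂²φ/∂z² = 0
∇²φ = 40*z
At (-3, 2, 2): 80.

80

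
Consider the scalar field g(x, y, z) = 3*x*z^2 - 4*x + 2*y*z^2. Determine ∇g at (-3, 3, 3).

∂g/∂x = 3*z^2 - 4
∂g/∂y = 2*z^2
∂g/∂z = 6*x*z + 4*y*z
∇g = (3*z^2 - 4, 2*z^2, 6*x*z + 4*y*z)
At (-3, 3, 3): (23, 18, -18).

(23, 18, -18)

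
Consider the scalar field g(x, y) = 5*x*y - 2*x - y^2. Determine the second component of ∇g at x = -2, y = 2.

-14

(∇g)_2 = ∂g/∂y = 5*x - 2*y
At (-2, 2): -14.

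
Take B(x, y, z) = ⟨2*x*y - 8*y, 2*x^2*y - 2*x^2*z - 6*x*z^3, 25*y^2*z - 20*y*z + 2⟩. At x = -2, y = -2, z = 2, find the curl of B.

(-376, 0, -4)

(∇×B)₁ = ∂B₃/∂y − ∂B₂/∂z = 2*x^2 + 18*x*z^2 + 50*y*z - 20*z
(∇×B)₂ = ∂B₁/∂z − ∂B₃/∂x = 0
(∇×B)₃ = ∂B₂/∂x − ∂B₁/∂y = 4*x*y - 4*x*z - 2*x - 6*z^3 + 8
∇×B = (2*x^2 + 18*x*z^2 + 50*y*z - 20*z, 0, 4*x*y - 4*x*z - 2*x - 6*z^3 + 8)
At (-2, -2, 2): (-376, 0, -4).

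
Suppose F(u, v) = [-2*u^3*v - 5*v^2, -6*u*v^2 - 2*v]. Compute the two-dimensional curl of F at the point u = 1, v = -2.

∂F₂/∂u = -6*v^2
∂F₁/∂v = -2*u^3 - 10*v
Scalar curl = 2*u^3 - 6*v^2 + 10*v
At (1, -2): -42.

-42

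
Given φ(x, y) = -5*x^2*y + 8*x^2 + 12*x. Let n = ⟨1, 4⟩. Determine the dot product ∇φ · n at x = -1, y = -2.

∂φ/∂x = -10*x*y + 16*x + 12
∂φ/∂y = -5*x^2
∇φ at (-1, -2) = (-24, -5)
∇φ · n = (-24)(1) + (-5)(4) = -44

-44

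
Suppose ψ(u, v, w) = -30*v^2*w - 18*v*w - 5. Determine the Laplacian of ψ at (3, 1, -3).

∂²ψ/∂u² = 0
∂²ψ/∂v² = -60*w
∂²ψ/∂w² = 0
∇²ψ = -60*w
At (3, 1, -3): 180.

180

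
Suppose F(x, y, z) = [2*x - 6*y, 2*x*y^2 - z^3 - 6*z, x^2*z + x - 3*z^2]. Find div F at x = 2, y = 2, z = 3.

4

∂F₁/∂x = 2
∂F₂/∂y = 4*x*y
∂F₃/∂z = x^2 - 6*z
∇·F = x^2 + 4*x*y - 6*z + 2
At (2, 2, 3): 4.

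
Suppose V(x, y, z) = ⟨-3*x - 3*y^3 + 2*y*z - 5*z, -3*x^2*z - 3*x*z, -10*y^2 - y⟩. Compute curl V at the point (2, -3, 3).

(∇×V)₁ = ∂V₃/∂y − ∂V₂/∂z = 3*x^2 + 3*x - 20*y - 1
(∇×V)₂ = ∂V₁/∂z − ∂V₃/∂x = 2*y - 5
(∇×V)₃ = ∂V₂/∂x − ∂V₁/∂y = -6*x*z + 9*y^2 - 5*z
∇×V = (3*x^2 + 3*x - 20*y - 1, 2*y - 5, -6*x*z + 9*y^2 - 5*z)
At (2, -3, 3): (77, -11, 30).

(77, -11, 30)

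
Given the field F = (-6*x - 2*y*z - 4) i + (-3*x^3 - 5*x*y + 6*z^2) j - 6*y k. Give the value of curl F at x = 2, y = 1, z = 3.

(-42, -2, -35)

(∇×F)₁ = ∂F₃/∂y − ∂F₂/∂z = -12*z - 6
(∇×F)₂ = ∂F₁/∂z − ∂F₃/∂x = -2*y
(∇×F)₃ = ∂F₂/∂x − ∂F₁/∂y = -9*x^2 - 5*y + 2*z
∇×F = (-12*z - 6, -2*y, -9*x^2 - 5*y + 2*z)
At (2, 1, 3): (-42, -2, -35).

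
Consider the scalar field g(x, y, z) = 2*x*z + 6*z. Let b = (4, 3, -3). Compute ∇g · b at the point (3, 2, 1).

∂g/∂x = 2*z
∂g/∂y = 0
∂g/∂z = 2*x + 6
∇g at (3, 2, 1) = (2, 0, 12)
∇g · b = (2)(4) + (0)(3) + (12)(-3) = -28

-28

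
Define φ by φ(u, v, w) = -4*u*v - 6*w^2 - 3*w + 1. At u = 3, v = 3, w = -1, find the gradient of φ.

∂φ/∂u = -4*v
∂φ/∂v = -4*u
∂φ/∂w = -12*w - 3
∇φ = (-4*v, -4*u, -12*w - 3)
At (3, 3, -1): (-12, -12, 9).

(-12, -12, 9)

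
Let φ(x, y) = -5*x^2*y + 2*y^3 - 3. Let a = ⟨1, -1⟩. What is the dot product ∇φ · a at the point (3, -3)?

81

∂φ/∂x = -10*x*y
∂φ/∂y = -5*x^2 + 6*y^2
∇φ at (3, -3) = (90, 9)
∇φ · a = (90)(1) + (9)(-1) = 81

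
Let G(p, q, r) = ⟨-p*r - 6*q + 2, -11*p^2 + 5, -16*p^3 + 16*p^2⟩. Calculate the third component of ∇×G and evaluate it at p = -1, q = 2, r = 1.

28

(∇×G)_3 = ∂G₂/∂p − ∂G₁/∂q
= -22*p − (-6)
= -22*p + 6
At (-1, 2, 1): 28.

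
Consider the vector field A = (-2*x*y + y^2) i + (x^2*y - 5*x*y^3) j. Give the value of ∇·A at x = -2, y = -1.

36

∂A₁/∂x = -2*y
∂A₂/∂y = x^2 - 15*x*y^2
∇·A = x^2 - 15*x*y^2 - 2*y
At (-2, -1): 36.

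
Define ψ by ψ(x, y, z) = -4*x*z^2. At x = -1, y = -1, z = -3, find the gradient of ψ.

∂ψ/∂x = -4*z^2
∂ψ/∂y = 0
∂ψ/∂z = -8*x*z
∇ψ = (-4*z^2, 0, -8*x*z)
At (-1, -1, -3): (-36, 0, -24).

(-36, 0, -24)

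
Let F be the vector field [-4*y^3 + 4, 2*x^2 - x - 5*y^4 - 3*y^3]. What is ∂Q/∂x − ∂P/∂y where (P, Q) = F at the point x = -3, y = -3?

∂F₂/∂x = 4*x - 1
∂F₁/∂y = -12*y^2
Scalar curl = 4*x + 12*y^2 - 1
At (-3, -3): 95.

95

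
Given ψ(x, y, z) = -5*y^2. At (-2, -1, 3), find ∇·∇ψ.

∂²ψ/∂x² = 0
∂²ψ/∂y² = -10
∂²ψ/∂z² = 0
∇²ψ = -10
At (-2, -1, 3): -10.

-10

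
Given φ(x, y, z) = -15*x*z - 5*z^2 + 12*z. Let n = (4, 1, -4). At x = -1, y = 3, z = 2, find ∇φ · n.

∂φ/∂x = -15*z
∂φ/∂y = 0
∂φ/∂z = -15*x - 10*z + 12
∇φ at (-1, 3, 2) = (-30, 0, 7)
∇φ · n = (-30)(4) + (0)(1) + (7)(-4) = -148

-148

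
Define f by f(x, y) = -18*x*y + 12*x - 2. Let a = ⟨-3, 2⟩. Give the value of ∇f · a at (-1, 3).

∂f/∂x = -18*y + 12
∂f/∂y = -18*x
∇f at (-1, 3) = (-42, 18)
∇f · a = (-42)(-3) + (18)(2) = 162

162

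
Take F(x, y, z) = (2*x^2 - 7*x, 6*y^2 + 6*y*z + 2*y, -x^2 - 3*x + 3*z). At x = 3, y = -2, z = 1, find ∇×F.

(12, 9, 0)

(∇×F)₁ = ∂F₃/∂y − ∂F₂/∂z = -6*y
(∇×F)₂ = ∂F₁/∂z − ∂F₃/∂x = 2*x + 3
(∇×F)₃ = ∂F₂/∂x − ∂F₁/∂y = 0
∇×F = (-6*y, 2*x + 3, 0)
At (3, -2, 1): (12, 9, 0).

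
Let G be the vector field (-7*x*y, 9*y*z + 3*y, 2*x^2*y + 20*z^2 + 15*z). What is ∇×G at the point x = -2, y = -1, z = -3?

(∇×G)₁ = ∂G₃/∂y − ∂G₂/∂z = 2*x^2 - 9*y
(∇×G)₂ = ∂G₁/∂z − ∂G₃/∂x = -4*x*y
(∇×G)₃ = ∂G₂/∂x − ∂G₁/∂y = 7*x
∇×G = (2*x^2 - 9*y, -4*x*y, 7*x)
At (-2, -1, -3): (17, -8, -14).

(17, -8, -14)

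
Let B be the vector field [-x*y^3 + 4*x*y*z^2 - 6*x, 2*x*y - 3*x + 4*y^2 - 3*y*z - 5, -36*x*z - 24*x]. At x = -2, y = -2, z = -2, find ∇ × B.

(-6, -112, 1)

(∇×B)₁ = ∂B₃/∂y − ∂B₂/∂z = 3*y
(∇×B)₂ = ∂B₁/∂z − ∂B₃/∂x = 8*x*y*z + 36*z + 24
(∇×B)₃ = ∂B₂/∂x − ∂B₁/∂y = 3*x*y^2 - 4*x*z^2 + 2*y - 3
∇×B = (3*y, 8*x*y*z + 36*z + 24, 3*x*y^2 - 4*x*z^2 + 2*y - 3)
At (-2, -2, -2): (-6, -112, 1).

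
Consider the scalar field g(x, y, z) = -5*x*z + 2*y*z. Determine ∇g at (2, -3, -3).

(15, -6, -16)

∂g/∂x = -5*z
∂g/∂y = 2*z
∂g/∂z = -5*x + 2*y
∇g = (-5*z, 2*z, -5*x + 2*y)
At (2, -3, -3): (15, -6, -16).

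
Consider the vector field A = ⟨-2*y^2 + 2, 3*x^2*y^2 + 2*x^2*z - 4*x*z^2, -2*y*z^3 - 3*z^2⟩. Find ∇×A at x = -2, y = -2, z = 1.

(-26, 0, -68)

(∇×A)₁ = ∂A₃/∂y − ∂A₂/∂z = -2*x^2 + 8*x*z - 2*z^3
(∇×A)₂ = ∂A₁/∂z − ∂A₃/∂x = 0
(∇×A)₃ = ∂A₂/∂x − ∂A₁/∂y = 6*x*y^2 + 4*x*z + 4*y - 4*z^2
∇×A = (-2*x^2 + 8*x*z - 2*z^3, 0, 6*x*y^2 + 4*x*z + 4*y - 4*z^2)
At (-2, -2, 1): (-26, 0, -68).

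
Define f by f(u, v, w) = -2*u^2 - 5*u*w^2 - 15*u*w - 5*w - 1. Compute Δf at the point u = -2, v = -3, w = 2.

∂²f/∂u² = -4
∂²f/∂v² = 0
∂²f/∂w² = -10*u
∇²f = -10*u - 4
At (-2, -3, 2): 16.

16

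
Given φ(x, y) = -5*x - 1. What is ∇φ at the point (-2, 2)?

∂φ/∂x = -5
∂φ/∂y = 0
∇φ = (-5, 0)
At (-2, 2): (-5, 0).

(-5, 0)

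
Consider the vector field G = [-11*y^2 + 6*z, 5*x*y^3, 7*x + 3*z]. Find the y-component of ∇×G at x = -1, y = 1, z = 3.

(∇×G)_2 = ∂G₁/∂z − ∂G₃/∂x
= 6 − (7)
= -1
At (-1, 1, 3): -1.

-1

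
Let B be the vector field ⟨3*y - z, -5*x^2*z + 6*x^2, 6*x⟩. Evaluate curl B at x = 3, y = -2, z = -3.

(∇×B)₁ = ∂B₃/∂y − ∂B₂/∂z = 5*x^2
(∇×B)₂ = ∂B₁/∂z − ∂B₃/∂x = -7
(∇×B)₃ = ∂B₂/∂x − ∂B₁/∂y = -10*x*z + 12*x - 3
∇×B = (5*x^2, -7, -10*x*z + 12*x - 3)
At (3, -2, -3): (45, -7, 123).

(45, -7, 123)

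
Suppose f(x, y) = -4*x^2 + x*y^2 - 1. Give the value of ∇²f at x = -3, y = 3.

∂²f/∂x² = -8
∂²f/∂y² = 2*x
∇²f = 2*x - 8
At (-3, 3): -14.

-14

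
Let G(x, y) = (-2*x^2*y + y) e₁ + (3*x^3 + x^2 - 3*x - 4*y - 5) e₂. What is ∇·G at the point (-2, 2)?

∂G₁/∂x = -4*x*y
∂G₂/∂y = -4
∇·G = -4*x*y - 4
At (-2, 2): 12.

12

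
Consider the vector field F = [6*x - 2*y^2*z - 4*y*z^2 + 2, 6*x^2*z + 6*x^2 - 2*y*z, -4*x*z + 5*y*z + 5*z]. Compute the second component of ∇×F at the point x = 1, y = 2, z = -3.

28

(∇×F)_2 = ∂F₁/∂z − ∂F₃/∂x
= -2*y^2 - 8*y*z − (-4*z)
= -2*y^2 - 8*y*z + 4*z
At (1, 2, -3): 28.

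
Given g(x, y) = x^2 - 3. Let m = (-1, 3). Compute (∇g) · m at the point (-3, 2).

∂g/∂x = 2*x
∂g/∂y = 0
∇g at (-3, 2) = (-6, 0)
∇g · m = (-6)(-1) + (0)(3) = 6

6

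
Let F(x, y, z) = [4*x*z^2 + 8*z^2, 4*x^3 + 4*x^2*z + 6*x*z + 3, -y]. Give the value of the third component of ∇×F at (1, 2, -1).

(∇×F)_3 = ∂F₂/∂x − ∂F₁/∂y
= 12*x^2 + 8*x*z + 6*z − (0)
= 12*x^2 + 8*x*z + 6*z
At (1, 2, -1): -2.

-2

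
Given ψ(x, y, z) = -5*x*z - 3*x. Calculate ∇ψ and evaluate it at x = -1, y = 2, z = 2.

∂ψ/∂x = -5*z - 3
∂ψ/∂y = 0
∂ψ/∂z = -5*x
∇ψ = (-5*z - 3, 0, -5*x)
At (-1, 2, 2): (-13, 0, 5).

(-13, 0, 5)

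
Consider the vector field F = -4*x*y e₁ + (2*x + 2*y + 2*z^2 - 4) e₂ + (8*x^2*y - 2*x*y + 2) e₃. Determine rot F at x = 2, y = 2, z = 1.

(24, -60, 10)

(∇×F)₁ = ∂F₃/∂y − ∂F₂/∂z = 8*x^2 - 2*x - 4*z
(∇×F)₂ = ∂F₁/∂z − ∂F₃/∂x = -16*x*y + 2*y
(∇×F)₃ = ∂F₂/∂x − ∂F₁/∂y = 4*x + 2
∇×F = (8*x^2 - 2*x - 4*z, -16*x*y + 2*y, 4*x + 2)
At (2, 2, 1): (24, -60, 10).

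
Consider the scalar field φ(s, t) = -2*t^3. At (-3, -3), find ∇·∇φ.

36

∂²φ/∂s² = 0
∂²φ/∂t² = -12*t
∇²φ = -12*t
At (-3, -3): 36.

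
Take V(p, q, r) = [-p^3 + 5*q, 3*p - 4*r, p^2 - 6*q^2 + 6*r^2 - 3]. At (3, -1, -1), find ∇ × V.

(16, -6, -2)

(∇×V)₁ = ∂V₃/∂q − ∂V₂/∂r = -12*q + 4
(∇×V)₂ = ∂V₁/∂r − ∂V₃/∂p = -2*p
(∇×V)₃ = ∂V₂/∂p − ∂V₁/∂q = -2
∇×V = (-12*q + 4, -2*p, -2)
At (3, -1, -1): (16, -6, -2).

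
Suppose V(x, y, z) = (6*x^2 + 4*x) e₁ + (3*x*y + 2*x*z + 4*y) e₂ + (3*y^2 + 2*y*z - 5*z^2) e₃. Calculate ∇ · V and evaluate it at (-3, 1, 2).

-55

∂V₁/∂x = 12*x + 4
∂V₂/∂y = 3*x + 4
∂V₃/∂z = 2*y - 10*z
∇·V = 15*x + 2*y - 10*z + 8
At (-3, 1, 2): -55.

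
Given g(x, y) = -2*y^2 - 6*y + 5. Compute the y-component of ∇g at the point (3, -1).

-2

(∇g)_2 = ∂g/∂y = -4*y - 6
At (3, -1): -2.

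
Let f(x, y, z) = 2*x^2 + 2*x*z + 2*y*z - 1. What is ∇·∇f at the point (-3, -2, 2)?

4

∂²f/∂x² = 4
∂²f/∂y² = 0
∂²f/∂z² = 0
∇²f = 4
At (-3, -2, 2): 4.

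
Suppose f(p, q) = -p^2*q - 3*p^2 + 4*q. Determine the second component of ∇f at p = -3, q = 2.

(∇f)_2 = ∂f/∂q = -p^2 + 4
At (-3, 2): -5.

-5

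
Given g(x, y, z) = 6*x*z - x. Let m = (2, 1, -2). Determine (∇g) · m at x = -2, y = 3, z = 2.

46

∂g/∂x = 6*z - 1
∂g/∂y = 0
∂g/∂z = 6*x
∇g at (-2, 3, 2) = (11, 0, -12)
∇g · m = (11)(2) + (0)(1) + (-12)(-2) = 46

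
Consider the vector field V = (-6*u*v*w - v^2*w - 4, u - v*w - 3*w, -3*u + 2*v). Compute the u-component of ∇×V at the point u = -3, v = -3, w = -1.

(∇×V)_1 = ∂V₃/∂v − ∂V₂/∂w
= 2 − (-v - 3)
= v + 5
At (-3, -3, -1): 2.

2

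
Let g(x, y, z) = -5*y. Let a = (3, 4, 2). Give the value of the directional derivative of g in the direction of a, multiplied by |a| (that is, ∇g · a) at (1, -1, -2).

∂g/∂x = 0
∂g/∂y = -5
∂g/∂z = 0
∇g at (1, -1, -2) = (0, -5, 0)
∇g · a = (0)(3) + (-5)(4) + (0)(2) = -20

-20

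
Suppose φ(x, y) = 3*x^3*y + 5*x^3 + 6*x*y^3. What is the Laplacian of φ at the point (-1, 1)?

∂²φ/∂x² = 6*x*(3*y + 5)
∂²φ/∂y² = 36*x*y
∇²φ = 54*x*y + 30*x
At (-1, 1): -84.

-84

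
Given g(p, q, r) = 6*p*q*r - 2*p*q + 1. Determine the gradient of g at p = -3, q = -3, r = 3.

∂g/∂p = 6*q*r - 2*q
∂g/∂q = 6*p*r - 2*p
∂g/∂r = 6*p*q
∇g = (6*q*r - 2*q, 6*p*r - 2*p, 6*p*q)
At (-3, -3, 3): (-48, -48, 54).

(-48, -48, 54)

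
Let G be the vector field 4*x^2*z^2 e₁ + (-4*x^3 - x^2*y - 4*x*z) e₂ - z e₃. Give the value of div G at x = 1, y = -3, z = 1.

6

∂G₁/∂x = 8*x*z^2
∂G₂/∂y = -x^2
∂G₃/∂z = -1
∇·G = -x^2 + 8*x*z^2 - 1
At (1, -3, 1): 6.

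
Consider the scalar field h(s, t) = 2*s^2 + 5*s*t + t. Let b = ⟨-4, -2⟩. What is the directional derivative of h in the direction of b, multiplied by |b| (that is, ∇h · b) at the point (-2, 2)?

10

∂h/∂s = 4*s + 5*t
∂h/∂t = 5*s + 1
∇h at (-2, 2) = (2, -9)
∇h · b = (2)(-4) + (-9)(-2) = 10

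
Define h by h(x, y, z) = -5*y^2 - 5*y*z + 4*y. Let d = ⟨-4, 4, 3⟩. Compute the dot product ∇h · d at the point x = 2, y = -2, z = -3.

∂h/∂x = 0
∂h/∂y = -10*y - 5*z + 4
∂h/∂z = -5*y
∇h at (2, -2, -3) = (0, 39, 10)
∇h · d = (0)(-4) + (39)(4) + (10)(3) = 186

186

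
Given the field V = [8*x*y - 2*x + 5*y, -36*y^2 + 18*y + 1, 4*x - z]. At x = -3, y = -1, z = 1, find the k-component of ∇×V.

(∇×V)_3 = ∂V₂/∂x − ∂V₁/∂y
= 0 − (8*x + 5)
= -8*x - 5
At (-3, -1, 1): 19.

19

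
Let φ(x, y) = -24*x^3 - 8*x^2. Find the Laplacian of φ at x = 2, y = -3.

∂²φ/∂x² = -16*(9*x + 1)
∂²φ/∂y² = 0
∇²φ = -144*x - 16
At (2, -3): -304.

-304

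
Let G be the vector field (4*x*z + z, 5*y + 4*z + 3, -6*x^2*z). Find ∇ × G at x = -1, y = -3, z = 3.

(-4, -39, 0)

(∇×G)₁ = ∂G₃/∂y − ∂G₂/∂z = -4
(∇×G)₂ = ∂G₁/∂z − ∂G₃/∂x = 12*x*z + 4*x + 1
(∇×G)₃ = ∂G₂/∂x − ∂G₁/∂y = 0
∇×G = (-4, 12*x*z + 4*x + 1, 0)
At (-1, -3, 3): (-4, -39, 0).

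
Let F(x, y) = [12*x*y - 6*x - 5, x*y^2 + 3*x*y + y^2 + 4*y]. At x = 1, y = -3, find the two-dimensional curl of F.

∂F₂/∂x = y^2 + 3*y
∂F₁/∂y = 12*x
Scalar curl = -12*x + y^2 + 3*y
At (1, -3): -12.

-12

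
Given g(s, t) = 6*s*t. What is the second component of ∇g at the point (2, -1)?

12

(∇g)_2 = ∂g/∂t = 6*s
At (2, -1): 12.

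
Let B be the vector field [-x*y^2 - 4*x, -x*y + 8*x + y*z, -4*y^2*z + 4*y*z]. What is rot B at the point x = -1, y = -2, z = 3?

(62, 0, 14)

(∇×B)₁ = ∂B₃/∂y − ∂B₂/∂z = -8*y*z - y + 4*z
(∇×B)₂ = ∂B₁/∂z − ∂B₃/∂x = 0
(∇×B)₃ = ∂B₂/∂x − ∂B₁/∂y = 2*x*y - y + 8
∇×B = (-8*y*z - y + 4*z, 0, 2*x*y - y + 8)
At (-1, -2, 3): (62, 0, 14).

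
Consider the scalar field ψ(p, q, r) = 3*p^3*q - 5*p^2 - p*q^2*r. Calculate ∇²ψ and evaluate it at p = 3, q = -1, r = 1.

∂²ψ/∂p² = 2*(9*p*q - 5)
∂²ψ/∂q² = -2*p*r
∂²ψ/∂r² = 0
∇²ψ = 18*p*q - 2*p*r - 10
At (3, -1, 1): -70.

-70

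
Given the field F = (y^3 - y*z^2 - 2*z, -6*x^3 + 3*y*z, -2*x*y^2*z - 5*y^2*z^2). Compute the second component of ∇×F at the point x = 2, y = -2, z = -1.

(∇×F)_2 = ∂F₁/∂z − ∂F₃/∂x
= -2*y*z - 2 − (-2*y^2*z)
= 2*y^2*z - 2*y*z - 2
At (2, -2, -1): -14.

-14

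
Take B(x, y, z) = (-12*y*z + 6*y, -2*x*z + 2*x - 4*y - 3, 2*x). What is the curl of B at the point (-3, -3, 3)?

(∇×B)₁ = ∂B₃/∂y − ∂B₂/∂z = 2*x
(∇×B)₂ = ∂B₁/∂z − ∂B₃/∂x = -12*y - 2
(∇×B)₃ = ∂B₂/∂x − ∂B₁/∂y = 10*z - 4
∇×B = (2*x, -12*y - 2, 10*z - 4)
At (-3, -3, 3): (-6, 34, 26).

(-6, 34, 26)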